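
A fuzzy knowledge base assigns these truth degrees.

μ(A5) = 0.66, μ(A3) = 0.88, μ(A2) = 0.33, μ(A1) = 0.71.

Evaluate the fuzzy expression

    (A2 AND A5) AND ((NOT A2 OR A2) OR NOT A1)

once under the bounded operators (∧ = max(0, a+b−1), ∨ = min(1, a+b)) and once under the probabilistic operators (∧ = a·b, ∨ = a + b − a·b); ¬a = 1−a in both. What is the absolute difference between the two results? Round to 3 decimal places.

Under bounded:
  A2 AND A5 = max(0, a+b−1) on (0.33, 0.66) = 0.00
  NOT A2 = 1 − 0.33 = 0.67
  NOT A2 OR A2 = min(1, a+b) on (0.67, 0.33) = 1.00
  NOT A1 = 1 − 0.71 = 0.29
  (NOT A2 OR A2) OR NOT A1 = min(1, a+b) on (1.00, 0.29) = 1.00
  (A2 AND A5) AND ((NOT A2 OR A2) OR NOT A1) = max(0, a+b−1) on (0.00, 1.00) = 0.00
  → value = 0.0000
Under probabilistic:
  A2 AND A5 = a·b on (0.3300, 0.6600) = 0.2178
  NOT A2 = 1 − 0.3300 = 0.6700
  NOT A2 OR A2 = a + b − a·b on (0.6700, 0.3300) = 0.7789
  NOT A1 = 1 − 0.7100 = 0.2900
  (NOT A2 OR A2) OR NOT A1 = a + b − a·b on (0.7789, 0.2900) = 0.8430
  (A2 AND A5) AND ((NOT A2 OR A2) OR NOT A1) = a·b on (0.2178, 0.8430) = 0.1836
  → value = 0.1836
|0.0000 − 0.1836| = 0.184

0.184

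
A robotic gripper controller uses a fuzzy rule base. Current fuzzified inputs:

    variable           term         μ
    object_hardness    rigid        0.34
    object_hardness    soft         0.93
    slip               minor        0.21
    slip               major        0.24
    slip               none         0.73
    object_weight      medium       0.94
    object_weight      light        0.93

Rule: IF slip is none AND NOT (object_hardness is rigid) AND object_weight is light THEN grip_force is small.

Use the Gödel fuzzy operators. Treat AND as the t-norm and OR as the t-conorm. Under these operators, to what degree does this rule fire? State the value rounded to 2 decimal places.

0.66

firing strength: none=0.73, ¬rigid=1−0.34=0.66, light=0.93; AND[min(a, b)] → w = 0.66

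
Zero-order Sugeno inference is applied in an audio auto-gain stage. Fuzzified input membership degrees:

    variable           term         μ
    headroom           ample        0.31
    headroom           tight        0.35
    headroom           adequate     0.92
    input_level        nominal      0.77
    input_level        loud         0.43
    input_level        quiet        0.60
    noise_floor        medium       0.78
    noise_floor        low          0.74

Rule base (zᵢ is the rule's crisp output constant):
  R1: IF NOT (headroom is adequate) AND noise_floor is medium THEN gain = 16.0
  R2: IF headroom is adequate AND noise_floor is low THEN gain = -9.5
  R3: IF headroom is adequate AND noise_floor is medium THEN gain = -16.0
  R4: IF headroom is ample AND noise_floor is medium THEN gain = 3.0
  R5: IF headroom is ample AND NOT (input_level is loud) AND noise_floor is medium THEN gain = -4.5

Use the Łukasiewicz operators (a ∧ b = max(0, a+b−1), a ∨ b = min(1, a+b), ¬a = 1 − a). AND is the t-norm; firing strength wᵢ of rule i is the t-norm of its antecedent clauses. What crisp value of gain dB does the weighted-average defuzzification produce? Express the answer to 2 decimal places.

-11.86

R1 (z=16.0): ¬adequate=1−0.92=0.08, medium=0.78; AND[max(0, a+b−1)] → w = 0.00
R2 (z=-9.5): adequate=0.92, low=0.74; AND[max(0, a+b−1)] → w = 0.66
R3 (z=-16.0): adequate=0.92, medium=0.78; AND[max(0, a+b−1)] → w = 0.70
R4 (z=3.0): ample=0.31, medium=0.78; AND[max(0, a+b−1)] → w = 0.09
R5 (z=-4.5): ample=0.31, ¬loud=1−0.43=0.57, medium=0.78; AND[max(0, a+b−1)] → w = 0.00
Weighted average = (0.00·16.0 + 0.66·-9.5 + 0.70·-16.0 + 0.09·3.0 + 0.00·-4.5) / (0.00 + 0.66 + 0.70 + 0.09 + 0.00)
  = -17.2000 / 1.4500 = -11.86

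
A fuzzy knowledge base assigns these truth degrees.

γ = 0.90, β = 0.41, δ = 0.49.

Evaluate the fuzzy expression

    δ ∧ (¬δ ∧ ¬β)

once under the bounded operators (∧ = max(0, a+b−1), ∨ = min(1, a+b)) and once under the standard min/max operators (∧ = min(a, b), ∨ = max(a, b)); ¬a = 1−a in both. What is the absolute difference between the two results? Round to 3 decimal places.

Under bounded:
  ¬δ = 1 − 0.49 = 0.51
  ¬β = 1 − 0.41 = 0.59
  ¬δ ∧ ¬β = max(0, a+b−1) on (0.51, 0.59) = 0.10
  δ ∧ (¬δ ∧ ¬β) = max(0, a+b−1) on (0.49, 0.10) = 0.00
  → value = 0.0000
Under standard min/max:
  ¬δ = 1 − 0.49 = 0.51
  ¬β = 1 − 0.41 = 0.59
  ¬δ ∧ ¬β = min(a, b) on (0.51, 0.59) = 0.51
  δ ∧ (¬δ ∧ ¬β) = min(a, b) on (0.49, 0.51) = 0.49
  → value = 0.4900
|0.0000 − 0.4900| = 0.490

0.490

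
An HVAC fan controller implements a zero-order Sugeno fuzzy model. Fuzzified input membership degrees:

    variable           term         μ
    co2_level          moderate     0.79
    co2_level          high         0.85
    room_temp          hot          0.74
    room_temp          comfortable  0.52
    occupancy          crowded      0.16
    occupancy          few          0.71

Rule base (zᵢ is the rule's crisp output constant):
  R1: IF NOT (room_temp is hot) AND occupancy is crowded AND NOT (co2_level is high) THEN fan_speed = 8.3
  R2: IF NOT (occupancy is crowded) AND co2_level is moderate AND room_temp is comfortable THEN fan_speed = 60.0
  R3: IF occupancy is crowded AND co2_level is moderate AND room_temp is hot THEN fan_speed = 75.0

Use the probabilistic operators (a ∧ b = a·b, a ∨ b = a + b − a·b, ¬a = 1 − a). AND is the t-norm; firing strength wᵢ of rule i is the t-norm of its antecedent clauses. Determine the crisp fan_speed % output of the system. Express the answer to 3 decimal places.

R1 (z=8.3): ¬hot=1−0.74=0.26, crowded=0.16, ¬high=1−0.85=0.15; AND[a·b] → w = 0.0062
R2 (z=60.0): ¬crowded=1−0.16=0.84, moderate=0.79, comfortable=0.52; AND[a·b] → w = 0.3451
R3 (z=75.0): crowded=0.16, moderate=0.79, hot=0.74; AND[a·b] → w = 0.0935
Weighted average = (0.0062·8.3 + 0.3451·60.0 + 0.0935·75.0) / (0.0062 + 0.3451 + 0.0935)
  = 27.7713 / 0.4448 = 62.429

62.429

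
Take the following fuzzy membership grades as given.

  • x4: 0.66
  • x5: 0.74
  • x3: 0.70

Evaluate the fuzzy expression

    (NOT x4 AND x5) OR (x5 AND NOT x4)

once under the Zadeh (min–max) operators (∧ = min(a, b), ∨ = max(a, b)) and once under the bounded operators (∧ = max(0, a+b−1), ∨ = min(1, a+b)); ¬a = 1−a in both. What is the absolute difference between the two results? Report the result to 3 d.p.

Under Zadeh (min–max):
  NOT x4 = 1 − 0.66 = 0.34
  NOT x4 AND x5 = min(a, b) on (0.34, 0.74) = 0.34
  NOT x4 = 1 − 0.66 = 0.34
  x5 AND NOT x4 = min(a, b) on (0.74, 0.34) = 0.34
  (NOT x4 AND x5) OR (x5 AND NOT x4) = max(a, b) on (0.34, 0.34) = 0.34
  → value = 0.3400
Under bounded:
  NOT x4 = 1 − 0.66 = 0.34
  NOT x4 AND x5 = max(0, a+b−1) on (0.34, 0.74) = 0.08
  NOT x4 = 1 − 0.66 = 0.34
  x5 AND NOT x4 = max(0, a+b−1) on (0.74, 0.34) = 0.08
  (NOT x4 AND x5) OR (x5 AND NOT x4) = min(1, a+b) on (0.08, 0.08) = 0.16
  → value = 0.1600
|0.3400 − 0.1600| = 0.180

0.180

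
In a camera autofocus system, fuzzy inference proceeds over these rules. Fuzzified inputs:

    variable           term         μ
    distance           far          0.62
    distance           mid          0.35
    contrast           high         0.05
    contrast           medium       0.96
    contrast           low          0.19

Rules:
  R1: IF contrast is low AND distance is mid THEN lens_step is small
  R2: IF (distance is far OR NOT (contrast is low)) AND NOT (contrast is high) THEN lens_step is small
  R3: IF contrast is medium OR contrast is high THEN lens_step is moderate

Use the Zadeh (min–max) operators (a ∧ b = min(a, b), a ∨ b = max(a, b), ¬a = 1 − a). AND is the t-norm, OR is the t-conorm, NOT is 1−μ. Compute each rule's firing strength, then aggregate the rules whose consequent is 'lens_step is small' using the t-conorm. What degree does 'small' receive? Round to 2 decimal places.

R1: low=0.19, mid=0.35; AND[min(a, b)] → w = 0.19
R2: (far=0.62 OR ¬low=1−0.19=0.81) = 0.81; AND[min(a, b)] with ¬high=1−0.05=0.95 → w = 0.81
R3: medium=0.96, high=0.05; OR[max(a, b)] → w = 0.96
Rules with consequent 'small': {R1, R2} → strengths 0.19, 0.81
Aggregate via t-conorm [max(a, b)]: 0.81

0.81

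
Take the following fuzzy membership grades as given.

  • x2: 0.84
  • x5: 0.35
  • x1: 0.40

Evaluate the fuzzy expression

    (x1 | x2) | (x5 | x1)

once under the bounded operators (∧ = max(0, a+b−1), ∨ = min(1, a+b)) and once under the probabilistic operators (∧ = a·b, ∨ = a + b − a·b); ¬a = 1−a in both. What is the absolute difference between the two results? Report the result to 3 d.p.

Under bounded:
  x1 | x2 = min(1, a+b) on (0.40, 0.84) = 1.00
  x5 | x1 = min(1, a+b) on (0.35, 0.40) = 0.75
  (x1 | x2) | (x5 | x1) = min(1, a+b) on (1.00, 0.75) = 1.00
  → value = 1.0000
Under probabilistic:
  x1 | x2 = a + b − a·b on (0.4000, 0.8400) = 0.9040
  x5 | x1 = a + b − a·b on (0.3500, 0.4000) = 0.6100
  (x1 | x2) | (x5 | x1) = a + b − a·b on (0.9040, 0.6100) = 0.9626
  → value = 0.9626
|1.0000 − 0.9626| = 0.037

0.037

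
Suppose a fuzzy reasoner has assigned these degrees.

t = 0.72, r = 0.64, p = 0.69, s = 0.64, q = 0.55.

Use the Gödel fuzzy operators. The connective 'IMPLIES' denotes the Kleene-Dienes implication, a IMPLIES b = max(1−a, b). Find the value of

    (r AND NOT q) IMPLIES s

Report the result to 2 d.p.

0.64

NOT q = 1 − 0.55 = 0.45
r AND NOT q = min(a, b) on (0.64, 0.45) = 0.45
(r AND NOT q) IMPLIES s  [Kleene-Dienes: max(1−a, b)] with a=0.45, b=0.64 → 0.64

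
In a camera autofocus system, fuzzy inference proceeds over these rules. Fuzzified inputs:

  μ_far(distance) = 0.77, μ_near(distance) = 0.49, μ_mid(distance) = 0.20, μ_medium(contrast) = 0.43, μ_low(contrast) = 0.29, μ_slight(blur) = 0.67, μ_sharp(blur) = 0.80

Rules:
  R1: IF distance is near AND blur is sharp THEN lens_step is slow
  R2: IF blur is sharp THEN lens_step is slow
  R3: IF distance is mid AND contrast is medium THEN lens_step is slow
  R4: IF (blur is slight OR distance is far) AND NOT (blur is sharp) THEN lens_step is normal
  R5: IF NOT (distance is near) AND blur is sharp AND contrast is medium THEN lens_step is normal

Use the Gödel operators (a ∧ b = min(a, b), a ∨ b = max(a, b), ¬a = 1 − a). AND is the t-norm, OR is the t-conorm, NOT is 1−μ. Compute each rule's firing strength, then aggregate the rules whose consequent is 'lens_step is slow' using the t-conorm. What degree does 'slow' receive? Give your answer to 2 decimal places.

0.80

R1: near=0.49, sharp=0.80; AND[min(a, b)] → w = 0.49
R2: sharp=0.80 → w = 0.80
R3: mid=0.20, medium=0.43; AND[min(a, b)] → w = 0.20
R4: (slight=0.67 OR far=0.77) = 0.77; AND[min(a, b)] with ¬sharp=1−0.80=0.20 → w = 0.20
R5: ¬near=1−0.49=0.51, sharp=0.80, medium=0.43; AND[min(a, b)] → w = 0.43
Rules with consequent 'slow': {R1, R2, R3} → strengths 0.49, 0.80, 0.20
Aggregate via t-conorm [max(a, b)]: 0.80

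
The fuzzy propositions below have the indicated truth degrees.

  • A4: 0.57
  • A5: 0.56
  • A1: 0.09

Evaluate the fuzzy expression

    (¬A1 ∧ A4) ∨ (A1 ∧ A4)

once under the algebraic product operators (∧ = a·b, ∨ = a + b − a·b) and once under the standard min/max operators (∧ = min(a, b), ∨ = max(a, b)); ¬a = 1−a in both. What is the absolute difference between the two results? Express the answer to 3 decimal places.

Under algebraic product:
  ¬A1 = 1 − 0.0900 = 0.9100
  ¬A1 ∧ A4 = a·b on (0.9100, 0.5700) = 0.5187
  A1 ∧ A4 = a·b on (0.0900, 0.5700) = 0.0513
  (¬A1 ∧ A4) ∨ (A1 ∧ A4) = a + b − a·b on (0.5187, 0.0513) = 0.5434
  → value = 0.5434
Under standard min/max:
  ¬A1 = 1 − 0.09 = 0.91
  ¬A1 ∧ A4 = min(a, b) on (0.91, 0.57) = 0.57
  A1 ∧ A4 = min(a, b) on (0.09, 0.57) = 0.09
  (¬A1 ∧ A4) ∨ (A1 ∧ A4) = max(a, b) on (0.57, 0.09) = 0.57
  → value = 0.5700
|0.5434 − 0.5700| = 0.027

0.027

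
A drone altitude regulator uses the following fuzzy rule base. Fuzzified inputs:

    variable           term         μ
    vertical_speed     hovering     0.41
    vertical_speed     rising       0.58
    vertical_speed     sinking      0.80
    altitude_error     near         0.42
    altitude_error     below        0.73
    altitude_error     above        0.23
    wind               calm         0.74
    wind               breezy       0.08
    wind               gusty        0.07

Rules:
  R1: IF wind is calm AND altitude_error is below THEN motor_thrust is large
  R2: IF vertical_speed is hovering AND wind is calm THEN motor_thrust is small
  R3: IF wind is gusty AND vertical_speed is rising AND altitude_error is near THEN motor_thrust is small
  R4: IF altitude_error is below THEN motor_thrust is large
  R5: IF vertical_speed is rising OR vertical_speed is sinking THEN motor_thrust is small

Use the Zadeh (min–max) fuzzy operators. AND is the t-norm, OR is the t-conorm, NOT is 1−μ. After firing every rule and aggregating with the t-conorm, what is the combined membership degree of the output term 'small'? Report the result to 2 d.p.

0.80

R1: calm=0.74, below=0.73; AND[min(a, b)] → w = 0.73
R2: hovering=0.41, calm=0.74; AND[min(a, b)] → w = 0.41
R3: gusty=0.07, rising=0.58, near=0.42; AND[min(a, b)] → w = 0.07
R4: below=0.73 → w = 0.73
R5: rising=0.58, sinking=0.80; OR[max(a, b)] → w = 0.80
Rules with consequent 'small': {R2, R3, R5} → strengths 0.41, 0.07, 0.80
Aggregate via t-conorm [max(a, b)]: 0.80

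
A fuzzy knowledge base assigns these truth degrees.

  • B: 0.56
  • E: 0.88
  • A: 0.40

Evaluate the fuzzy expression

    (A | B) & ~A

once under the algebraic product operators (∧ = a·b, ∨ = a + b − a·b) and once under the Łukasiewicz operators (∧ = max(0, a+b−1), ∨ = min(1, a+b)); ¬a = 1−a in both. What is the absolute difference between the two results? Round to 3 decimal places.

Under algebraic product:
  A | B = a + b − a·b on (0.4000, 0.5600) = 0.7360
  ~A = 1 − 0.4000 = 0.6000
  (A | B) & ~A = a·b on (0.7360, 0.6000) = 0.4416
  → value = 0.4416
Under Łukasiewicz:
  A | B = min(1, a+b) on (0.40, 0.56) = 0.96
  ~A = 1 − 0.40 = 0.60
  (A | B) & ~A = max(0, a+b−1) on (0.96, 0.60) = 0.56
  → value = 0.5600
|0.4416 − 0.5600| = 0.118

0.118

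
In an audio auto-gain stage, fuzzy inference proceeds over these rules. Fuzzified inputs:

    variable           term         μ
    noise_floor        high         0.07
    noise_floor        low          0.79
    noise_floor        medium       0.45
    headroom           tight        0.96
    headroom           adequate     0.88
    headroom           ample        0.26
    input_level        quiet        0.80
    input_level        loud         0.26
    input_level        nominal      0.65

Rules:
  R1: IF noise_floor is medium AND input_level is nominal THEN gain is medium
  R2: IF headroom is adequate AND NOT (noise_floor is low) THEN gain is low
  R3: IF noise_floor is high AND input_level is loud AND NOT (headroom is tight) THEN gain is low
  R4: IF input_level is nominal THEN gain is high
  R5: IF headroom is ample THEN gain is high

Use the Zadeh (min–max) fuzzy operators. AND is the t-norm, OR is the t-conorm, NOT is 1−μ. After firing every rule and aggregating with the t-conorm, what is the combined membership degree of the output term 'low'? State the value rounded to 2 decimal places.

0.21

R1: medium=0.45, nominal=0.65; AND[min(a, b)] → w = 0.45
R2: adequate=0.88, ¬low=1−0.79=0.21; AND[min(a, b)] → w = 0.21
R3: high=0.07, loud=0.26, ¬tight=1−0.96=0.04; AND[min(a, b)] → w = 0.04
R4: nominal=0.65 → w = 0.65
R5: ample=0.26 → w = 0.26
Rules with consequent 'low': {R2, R3} → strengths 0.21, 0.04
Aggregate via t-conorm [max(a, b)]: 0.21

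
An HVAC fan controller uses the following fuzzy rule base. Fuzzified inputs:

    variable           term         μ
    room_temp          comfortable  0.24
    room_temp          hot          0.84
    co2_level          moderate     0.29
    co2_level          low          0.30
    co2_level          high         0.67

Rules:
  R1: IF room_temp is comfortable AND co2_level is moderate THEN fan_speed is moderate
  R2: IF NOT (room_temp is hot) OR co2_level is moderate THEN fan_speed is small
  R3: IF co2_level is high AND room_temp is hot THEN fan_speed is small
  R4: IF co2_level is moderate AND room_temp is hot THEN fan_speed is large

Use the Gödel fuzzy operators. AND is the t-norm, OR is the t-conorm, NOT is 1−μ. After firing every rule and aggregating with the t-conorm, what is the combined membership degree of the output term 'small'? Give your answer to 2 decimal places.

0.67

R1: comfortable=0.24, moderate=0.29; AND[min(a, b)] → w = 0.24
R2: ¬hot=1−0.84=0.16, moderate=0.29; OR[max(a, b)] → w = 0.29
R3: high=0.67, hot=0.84; AND[min(a, b)] → w = 0.67
R4: moderate=0.29, hot=0.84; AND[min(a, b)] → w = 0.29
Rules with consequent 'small': {R2, R3} → strengths 0.29, 0.67
Aggregate via t-conorm [max(a, b)]: 0.67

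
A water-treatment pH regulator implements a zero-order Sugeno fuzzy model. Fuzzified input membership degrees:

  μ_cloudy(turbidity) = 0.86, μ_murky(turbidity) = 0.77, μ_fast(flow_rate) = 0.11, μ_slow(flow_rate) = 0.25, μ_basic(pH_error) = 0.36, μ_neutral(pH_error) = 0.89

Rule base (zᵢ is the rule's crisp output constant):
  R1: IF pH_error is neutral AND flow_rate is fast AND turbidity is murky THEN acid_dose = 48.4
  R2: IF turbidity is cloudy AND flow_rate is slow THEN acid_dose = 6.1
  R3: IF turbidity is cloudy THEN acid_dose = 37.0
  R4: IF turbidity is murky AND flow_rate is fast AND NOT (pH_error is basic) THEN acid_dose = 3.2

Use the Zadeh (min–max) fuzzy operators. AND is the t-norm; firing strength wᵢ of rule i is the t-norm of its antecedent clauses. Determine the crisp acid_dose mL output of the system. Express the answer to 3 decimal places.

29.339

R1 (z=48.4): neutral=0.89, fast=0.11, murky=0.77; AND[min(a, b)] → w = 0.11
R2 (z=6.1): cloudy=0.86, slow=0.25; AND[min(a, b)] → w = 0.25
R3 (z=37.0): cloudy=0.86 → w = 0.86
R4 (z=3.2): murky=0.77, fast=0.11, ¬basic=1−0.36=0.64; AND[min(a, b)] → w = 0.11
Weighted average = (0.11·48.4 + 0.25·6.1 + 0.86·37.0 + 0.11·3.2) / (0.11 + 0.25 + 0.86 + 0.11)
  = 39.0210 / 1.3300 = 29.339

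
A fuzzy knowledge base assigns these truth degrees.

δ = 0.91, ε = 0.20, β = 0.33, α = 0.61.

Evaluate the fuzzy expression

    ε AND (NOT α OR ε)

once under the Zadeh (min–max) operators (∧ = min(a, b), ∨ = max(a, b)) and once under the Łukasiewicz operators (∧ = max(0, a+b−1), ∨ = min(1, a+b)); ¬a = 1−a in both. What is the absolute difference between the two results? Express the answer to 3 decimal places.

Under Zadeh (min–max):
  NOT α = 1 − 0.61 = 0.39
  NOT α OR ε = max(a, b) on (0.39, 0.20) = 0.39
  ε AND (NOT α OR ε) = min(a, b) on (0.20, 0.39) = 0.20
  → value = 0.2000
Under Łukasiewicz:
  NOT α = 1 − 0.61 = 0.39
  NOT α OR ε = min(1, a+b) on (0.39, 0.20) = 0.59
  ε AND (NOT α OR ε) = max(0, a+b−1) on (0.20, 0.59) = 0.00
  → value = 0.0000
|0.2000 − 0.0000| = 0.200

0.200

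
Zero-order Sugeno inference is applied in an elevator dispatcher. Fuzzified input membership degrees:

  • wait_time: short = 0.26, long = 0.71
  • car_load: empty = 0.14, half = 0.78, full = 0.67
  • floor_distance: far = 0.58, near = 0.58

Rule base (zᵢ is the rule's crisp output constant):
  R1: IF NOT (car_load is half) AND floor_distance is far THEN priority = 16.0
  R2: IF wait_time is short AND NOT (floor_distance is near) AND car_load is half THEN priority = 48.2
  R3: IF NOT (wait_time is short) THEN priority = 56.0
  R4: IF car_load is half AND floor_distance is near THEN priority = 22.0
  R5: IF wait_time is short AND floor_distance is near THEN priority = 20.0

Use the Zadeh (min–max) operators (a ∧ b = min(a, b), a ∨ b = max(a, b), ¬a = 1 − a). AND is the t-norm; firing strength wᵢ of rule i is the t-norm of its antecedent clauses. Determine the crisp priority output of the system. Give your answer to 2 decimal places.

36.63

R1 (z=16.0): ¬half=1−0.78=0.22, far=0.58; AND[min(a, b)] → w = 0.22
R2 (z=48.2): short=0.26, ¬near=1−0.58=0.42, half=0.78; AND[min(a, b)] → w = 0.26
R3 (z=56.0): ¬short=1−0.26=0.74 → w = 0.74
R4 (z=22.0): half=0.78, near=0.58; AND[min(a, b)] → w = 0.58
R5 (z=20.0): short=0.26, near=0.58; AND[min(a, b)] → w = 0.26
Weighted average = (0.22·16.0 + 0.26·48.2 + 0.74·56.0 + 0.58·22.0 + 0.26·20.0) / (0.22 + 0.26 + 0.74 + 0.58 + 0.26)
  = 75.4520 / 2.0600 = 36.63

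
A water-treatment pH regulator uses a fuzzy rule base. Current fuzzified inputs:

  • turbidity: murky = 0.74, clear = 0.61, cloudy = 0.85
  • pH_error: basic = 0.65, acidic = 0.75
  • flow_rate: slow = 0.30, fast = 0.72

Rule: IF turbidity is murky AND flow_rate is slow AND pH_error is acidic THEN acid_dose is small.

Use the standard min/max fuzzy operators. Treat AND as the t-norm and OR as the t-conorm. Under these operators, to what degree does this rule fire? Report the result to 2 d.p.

0.30

firing strength: murky=0.74, slow=0.30, acidic=0.75; AND[min(a, b)] → w = 0.30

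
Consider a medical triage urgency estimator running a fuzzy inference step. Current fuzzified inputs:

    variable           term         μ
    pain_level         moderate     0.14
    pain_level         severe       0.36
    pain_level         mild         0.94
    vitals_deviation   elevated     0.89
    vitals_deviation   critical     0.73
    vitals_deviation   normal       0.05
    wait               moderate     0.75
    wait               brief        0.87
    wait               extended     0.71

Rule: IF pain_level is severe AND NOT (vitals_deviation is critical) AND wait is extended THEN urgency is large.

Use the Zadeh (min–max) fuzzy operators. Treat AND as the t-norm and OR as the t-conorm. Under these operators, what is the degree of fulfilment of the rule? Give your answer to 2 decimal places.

0.27

firing strength: severe=0.36, ¬critical=1−0.73=0.27, extended=0.71; AND[min(a, b)] → w = 0.27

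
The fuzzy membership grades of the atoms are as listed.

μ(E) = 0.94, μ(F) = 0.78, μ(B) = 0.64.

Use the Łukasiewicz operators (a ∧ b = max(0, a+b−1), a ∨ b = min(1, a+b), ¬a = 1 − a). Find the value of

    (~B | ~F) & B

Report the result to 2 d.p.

~B = 1 − 0.64 = 0.36
~F = 1 − 0.78 = 0.22
~B | ~F = min(1, a+b) on (0.36, 0.22) = 0.58
(~B | ~F) & B = max(0, a+b−1) on (0.58, 0.64) = 0.22

0.22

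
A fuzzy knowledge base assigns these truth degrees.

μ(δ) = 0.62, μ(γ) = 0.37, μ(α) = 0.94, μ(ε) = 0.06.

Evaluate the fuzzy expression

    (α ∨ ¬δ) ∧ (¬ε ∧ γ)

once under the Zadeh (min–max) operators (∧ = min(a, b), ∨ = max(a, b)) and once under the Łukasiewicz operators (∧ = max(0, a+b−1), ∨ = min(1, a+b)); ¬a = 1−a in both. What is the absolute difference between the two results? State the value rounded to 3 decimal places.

0.060

Under Zadeh (min–max):
  ¬δ = 1 − 0.62 = 0.38
  α ∨ ¬δ = max(a, b) on (0.94, 0.38) = 0.94
  ¬ε = 1 − 0.06 = 0.94
  ¬ε ∧ γ = min(a, b) on (0.94, 0.37) = 0.37
  (α ∨ ¬δ) ∧ (¬ε ∧ γ) = min(a, b) on (0.94, 0.37) = 0.37
  → value = 0.3700
Under Łukasiewicz:
  ¬δ = 1 − 0.62 = 0.38
  α ∨ ¬δ = min(1, a+b) on (0.94, 0.38) = 1.00
  ¬ε = 1 − 0.06 = 0.94
  ¬ε ∧ γ = max(0, a+b−1) on (0.94, 0.37) = 0.31
  (α ∨ ¬δ) ∧ (¬ε ∧ γ) = max(0, a+b−1) on (1.00, 0.31) = 0.31
  → value = 0.3100
|0.3700 − 0.3100| = 0.060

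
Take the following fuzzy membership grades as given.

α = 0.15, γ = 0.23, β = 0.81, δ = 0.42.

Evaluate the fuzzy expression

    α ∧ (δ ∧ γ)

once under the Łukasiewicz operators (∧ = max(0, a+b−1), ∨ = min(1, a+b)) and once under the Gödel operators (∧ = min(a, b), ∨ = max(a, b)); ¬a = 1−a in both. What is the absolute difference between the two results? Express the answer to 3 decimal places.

0.150

Under Łukasiewicz:
  δ ∧ γ = max(0, a+b−1) on (0.42, 0.23) = 0.00
  α ∧ (δ ∧ γ) = max(0, a+b−1) on (0.15, 0.00) = 0.00
  → value = 0.0000
Under Gödel:
  δ ∧ γ = min(a, b) on (0.42, 0.23) = 0.23
  α ∧ (δ ∧ γ) = min(a, b) on (0.15, 0.23) = 0.15
  → value = 0.1500
|0.0000 − 0.1500| = 0.150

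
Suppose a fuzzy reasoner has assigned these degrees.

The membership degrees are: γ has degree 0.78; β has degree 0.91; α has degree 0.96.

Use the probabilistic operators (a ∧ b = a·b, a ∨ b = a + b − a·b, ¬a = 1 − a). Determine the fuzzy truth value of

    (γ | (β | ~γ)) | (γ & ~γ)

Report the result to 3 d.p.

0.987

~γ = 1 − 0.7800 = 0.2200
β | ~γ = a + b − a·b on (0.9100, 0.2200) = 0.9298
γ | (β | ~γ) = a + b − a·b on (0.7800, 0.9298) = 0.9846
~γ = 1 − 0.7800 = 0.2200
γ & ~γ = a·b on (0.7800, 0.2200) = 0.1716
(γ | (β | ~γ)) | (γ & ~γ) = a + b − a·b on (0.9846, 0.1716) = 0.9872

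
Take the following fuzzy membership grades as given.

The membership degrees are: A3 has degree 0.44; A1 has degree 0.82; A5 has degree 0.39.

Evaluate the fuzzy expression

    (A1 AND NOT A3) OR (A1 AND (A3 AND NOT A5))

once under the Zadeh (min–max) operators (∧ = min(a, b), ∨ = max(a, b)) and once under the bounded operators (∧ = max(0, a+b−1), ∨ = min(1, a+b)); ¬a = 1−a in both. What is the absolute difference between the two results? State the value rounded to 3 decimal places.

Under Zadeh (min–max):
  NOT A3 = 1 − 0.44 = 0.56
  A1 AND NOT A3 = min(a, b) on (0.82, 0.56) = 0.56
  NOT A5 = 1 − 0.39 = 0.61
  A3 AND NOT A5 = min(a, b) on (0.44, 0.61) = 0.44
  A1 AND (A3 AND NOT A5) = min(a, b) on (0.82, 0.44) = 0.44
  (A1 AND NOT A3) OR (A1 AND (A3 AND NOT A5)) = max(a, b) on (0.56, 0.44) = 0.56
  → value = 0.5600
Under bounded:
  NOT A3 = 1 − 0.44 = 0.56
  A1 AND NOT A3 = max(0, a+b−1) on (0.82, 0.56) = 0.38
  NOT A5 = 1 − 0.39 = 0.61
  A3 AND NOT A5 = max(0, a+b−1) on (0.44, 0.61) = 0.05
  A1 AND (A3 AND NOT A5) = max(0, a+b−1) on (0.82, 0.05) = 0.00
  (A1 AND NOT A3) OR (A1 AND (A3 AND NOT A5)) = min(1, a+b) on (0.38, 0.00) = 0.38
  → value = 0.3800
|0.5600 − 0.3800| = 0.180

0.180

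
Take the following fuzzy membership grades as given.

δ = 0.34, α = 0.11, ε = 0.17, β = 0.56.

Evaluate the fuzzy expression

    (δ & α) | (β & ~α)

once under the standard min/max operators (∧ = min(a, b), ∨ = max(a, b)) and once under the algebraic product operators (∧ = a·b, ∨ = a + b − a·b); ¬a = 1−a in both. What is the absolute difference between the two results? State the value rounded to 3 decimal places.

Under standard min/max:
  δ & α = min(a, b) on (0.34, 0.11) = 0.11
  ~α = 1 − 0.11 = 0.89
  β & ~α = min(a, b) on (0.56, 0.89) = 0.56
  (δ & α) | (β & ~α) = max(a, b) on (0.11, 0.56) = 0.56
  → value = 0.5600
Under algebraic product:
  δ & α = a·b on (0.3400, 0.1100) = 0.0374
  ~α = 1 − 0.1100 = 0.8900
  β & ~α = a·b on (0.5600, 0.8900) = 0.4984
  (δ & α) | (β & ~α) = a + b − a·b on (0.0374, 0.4984) = 0.5172
  → value = 0.5172
|0.5600 − 0.5172| = 0.043

0.043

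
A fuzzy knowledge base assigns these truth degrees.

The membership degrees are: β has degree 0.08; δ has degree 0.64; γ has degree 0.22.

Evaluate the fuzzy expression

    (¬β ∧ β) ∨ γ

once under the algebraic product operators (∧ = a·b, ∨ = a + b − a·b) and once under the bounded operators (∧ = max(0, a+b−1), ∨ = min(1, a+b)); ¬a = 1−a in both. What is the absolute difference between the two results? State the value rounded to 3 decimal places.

Under algebraic product:
  ¬β = 1 − 0.0800 = 0.9200
  ¬β ∧ β = a·b on (0.9200, 0.0800) = 0.0736
  (¬β ∧ β) ∨ γ = a + b − a·b on (0.0736, 0.2200) = 0.2774
  → value = 0.2774
Under bounded:
  ¬β = 1 − 0.08 = 0.92
  ¬β ∧ β = max(0, a+b−1) on (0.92, 0.08) = 0.00
  (¬β ∧ β) ∨ γ = min(1, a+b) on (0.00, 0.22) = 0.22
  → value = 0.2200
|0.2774 − 0.2200| = 0.057

0.057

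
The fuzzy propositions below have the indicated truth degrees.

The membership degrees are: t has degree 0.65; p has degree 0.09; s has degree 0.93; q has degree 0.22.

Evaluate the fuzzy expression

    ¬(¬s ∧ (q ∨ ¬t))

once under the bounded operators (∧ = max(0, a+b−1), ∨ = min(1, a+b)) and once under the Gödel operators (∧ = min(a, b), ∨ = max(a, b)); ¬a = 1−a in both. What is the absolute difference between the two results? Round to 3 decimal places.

0.070

Under bounded:
  ¬s = 1 − 0.93 = 0.07
  ¬t = 1 − 0.65 = 0.35
  q ∨ ¬t = min(1, a+b) on (0.22, 0.35) = 0.57
  ¬s ∧ (q ∨ ¬t) = max(0, a+b−1) on (0.07, 0.57) = 0.00
  ¬(¬s ∧ (q ∨ ¬t)) = 1 − 0.00 = 1.00
  → value = 1.0000
Under Gödel:
  ¬s = 1 − 0.93 = 0.07
  ¬t = 1 − 0.65 = 0.35
  q ∨ ¬t = max(a, b) on (0.22, 0.35) = 0.35
  ¬s ∧ (q ∨ ¬t) = min(a, b) on (0.07, 0.35) = 0.07
  ¬(¬s ∧ (q ∨ ¬t)) = 1 − 0.07 = 0.93
  → value = 0.9300
|1.0000 − 0.9300| = 0.070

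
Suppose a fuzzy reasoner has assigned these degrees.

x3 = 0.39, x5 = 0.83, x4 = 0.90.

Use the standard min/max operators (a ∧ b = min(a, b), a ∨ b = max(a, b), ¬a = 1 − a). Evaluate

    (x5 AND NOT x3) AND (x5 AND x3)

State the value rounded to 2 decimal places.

0.39

NOT x3 = 1 − 0.39 = 0.61
x5 AND NOT x3 = min(a, b) on (0.83, 0.61) = 0.61
x5 AND x3 = min(a, b) on (0.83, 0.39) = 0.39
(x5 AND NOT x3) AND (x5 AND x3) = min(a, b) on (0.61, 0.39) = 0.39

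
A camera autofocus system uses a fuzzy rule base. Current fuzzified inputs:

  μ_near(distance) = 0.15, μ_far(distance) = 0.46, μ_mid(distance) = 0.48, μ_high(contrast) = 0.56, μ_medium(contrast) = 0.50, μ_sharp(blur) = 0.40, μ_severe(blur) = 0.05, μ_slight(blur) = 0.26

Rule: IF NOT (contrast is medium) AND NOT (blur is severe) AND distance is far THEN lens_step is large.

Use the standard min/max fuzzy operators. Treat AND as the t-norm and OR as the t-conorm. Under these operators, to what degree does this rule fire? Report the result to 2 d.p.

firing strength: ¬medium=1−0.50=0.50, ¬severe=1−0.05=0.95, far=0.46; AND[min(a, b)] → w = 0.46

0.46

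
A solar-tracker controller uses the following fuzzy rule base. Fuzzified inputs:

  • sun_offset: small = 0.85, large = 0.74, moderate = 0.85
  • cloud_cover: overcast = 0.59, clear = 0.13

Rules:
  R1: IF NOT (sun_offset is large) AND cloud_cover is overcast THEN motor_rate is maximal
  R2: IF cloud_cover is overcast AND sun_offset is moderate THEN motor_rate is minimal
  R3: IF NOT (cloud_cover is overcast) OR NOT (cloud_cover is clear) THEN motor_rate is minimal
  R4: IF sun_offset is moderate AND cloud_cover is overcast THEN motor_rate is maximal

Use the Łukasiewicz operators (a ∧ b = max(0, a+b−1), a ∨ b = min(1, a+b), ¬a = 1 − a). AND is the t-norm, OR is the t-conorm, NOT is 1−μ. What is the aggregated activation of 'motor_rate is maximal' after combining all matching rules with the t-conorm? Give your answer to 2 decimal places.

R1: ¬large=1−0.74=0.26, overcast=0.59; AND[max(0, a+b−1)] → w = 0.00
R2: overcast=0.59, moderate=0.85; AND[max(0, a+b−1)] → w = 0.44
R3: ¬overcast=1−0.59=0.41, ¬clear=1−0.13=0.87; OR[min(1, a+b)] → w = 1.00
R4: moderate=0.85, overcast=0.59; AND[max(0, a+b−1)] → w = 0.44
Rules with consequent 'maximal': {R1, R4} → strengths 0.00, 0.44
Aggregate via t-conorm [min(1, a+b)]: 0.44

0.44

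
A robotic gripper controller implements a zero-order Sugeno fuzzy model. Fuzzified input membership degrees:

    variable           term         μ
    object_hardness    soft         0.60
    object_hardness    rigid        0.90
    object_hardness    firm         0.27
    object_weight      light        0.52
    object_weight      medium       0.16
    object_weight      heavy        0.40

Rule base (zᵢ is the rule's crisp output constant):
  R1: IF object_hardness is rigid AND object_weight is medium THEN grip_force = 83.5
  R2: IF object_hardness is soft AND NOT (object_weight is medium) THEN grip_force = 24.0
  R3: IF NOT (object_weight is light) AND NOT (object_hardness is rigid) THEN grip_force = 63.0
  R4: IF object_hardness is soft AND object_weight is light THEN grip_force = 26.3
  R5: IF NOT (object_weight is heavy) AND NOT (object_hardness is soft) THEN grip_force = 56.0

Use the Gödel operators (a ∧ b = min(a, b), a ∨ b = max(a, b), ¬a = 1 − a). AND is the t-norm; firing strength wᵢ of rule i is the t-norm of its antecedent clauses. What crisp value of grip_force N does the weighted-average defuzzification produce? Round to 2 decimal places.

39.40

R1 (z=83.5): rigid=0.90, medium=0.16; AND[min(a, b)] → w = 0.16
R2 (z=24.0): soft=0.60, ¬medium=1−0.16=0.84; AND[min(a, b)] → w = 0.60
R3 (z=63.0): ¬light=1−0.52=0.48, ¬rigid=1−0.90=0.10; AND[min(a, b)] → w = 0.10
R4 (z=26.3): soft=0.60, light=0.52; AND[min(a, b)] → w = 0.52
R5 (z=56.0): ¬heavy=1−0.40=0.60, ¬soft=1−0.60=0.40; AND[min(a, b)] → w = 0.40
Weighted average = (0.16·83.5 + 0.60·24.0 + 0.10·63.0 + 0.52·26.3 + 0.40·56.0) / (0.16 + 0.60 + 0.10 + 0.52 + 0.40)
  = 70.1360 / 1.7800 = 39.40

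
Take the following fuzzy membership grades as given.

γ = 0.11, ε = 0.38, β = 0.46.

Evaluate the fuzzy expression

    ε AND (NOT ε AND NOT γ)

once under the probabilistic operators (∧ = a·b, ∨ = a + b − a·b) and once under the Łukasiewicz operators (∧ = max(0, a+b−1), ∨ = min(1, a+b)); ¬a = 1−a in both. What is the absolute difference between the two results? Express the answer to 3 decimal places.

0.210

Under probabilistic:
  NOT ε = 1 − 0.3800 = 0.6200
  NOT γ = 1 − 0.1100 = 0.8900
  NOT ε AND NOT γ = a·b on (0.6200, 0.8900) = 0.5518
  ε AND (NOT ε AND NOT γ) = a·b on (0.3800, 0.5518) = 0.2097
  → value = 0.2097
Under Łukasiewicz:
  NOT ε = 1 − 0.38 = 0.62
  NOT γ = 1 − 0.11 = 0.89
  NOT ε AND NOT γ = max(0, a+b−1) on (0.62, 0.89) = 0.51
  ε AND (NOT ε AND NOT γ) = max(0, a+b−1) on (0.38, 0.51) = 0.00
  → value = 0.0000
|0.2097 − 0.0000| = 0.210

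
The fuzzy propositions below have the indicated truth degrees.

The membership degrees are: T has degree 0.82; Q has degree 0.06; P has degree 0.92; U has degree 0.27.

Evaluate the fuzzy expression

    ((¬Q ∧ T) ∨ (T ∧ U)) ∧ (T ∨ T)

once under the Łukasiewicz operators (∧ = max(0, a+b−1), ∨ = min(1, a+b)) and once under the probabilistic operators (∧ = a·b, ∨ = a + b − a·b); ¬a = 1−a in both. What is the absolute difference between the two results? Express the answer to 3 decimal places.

Under Łukasiewicz:
  ¬Q = 1 − 0.06 = 0.94
  ¬Q ∧ T = max(0, a+b−1) on (0.94, 0.82) = 0.76
  T ∧ U = max(0, a+b−1) on (0.82, 0.27) = 0.09
  (¬Q ∧ T) ∨ (T ∧ U) = min(1, a+b) on (0.76, 0.09) = 0.85
  T ∨ T = min(1, a+b) on (0.82, 0.82) = 1.00
  ((¬Q ∧ T) ∨ (T ∧ U)) ∧ (T ∨ T) = max(0, a+b−1) on (0.85, 1.00) = 0.85
  → value = 0.8500
Under probabilistic:
  ¬Q = 1 − 0.0600 = 0.9400
  ¬Q ∧ T = a·b on (0.9400, 0.8200) = 0.7708
  T ∧ U = a·b on (0.8200, 0.2700) = 0.2214
  (¬Q ∧ T) ∨ (T ∧ U) = a + b − a·b on (0.7708, 0.2214) = 0.8215
  T ∨ T = a + b − a·b on (0.8200, 0.8200) = 0.9676
  ((¬Q ∧ T) ∨ (T ∧ U)) ∧ (T ∨ T) = a·b on (0.8215, 0.9676) = 0.7949
  → value = 0.7949
|0.8500 − 0.7949| = 0.055

0.055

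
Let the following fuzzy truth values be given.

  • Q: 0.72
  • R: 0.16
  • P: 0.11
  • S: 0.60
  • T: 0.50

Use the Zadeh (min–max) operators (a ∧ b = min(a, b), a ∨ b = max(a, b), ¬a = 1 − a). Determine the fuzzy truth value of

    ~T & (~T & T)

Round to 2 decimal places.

~T = 1 − 0.50 = 0.50
~T = 1 − 0.50 = 0.50
~T & T = min(a, b) on (0.50, 0.50) = 0.50
~T & (~T & T) = min(a, b) on (0.50, 0.50) = 0.50

0.50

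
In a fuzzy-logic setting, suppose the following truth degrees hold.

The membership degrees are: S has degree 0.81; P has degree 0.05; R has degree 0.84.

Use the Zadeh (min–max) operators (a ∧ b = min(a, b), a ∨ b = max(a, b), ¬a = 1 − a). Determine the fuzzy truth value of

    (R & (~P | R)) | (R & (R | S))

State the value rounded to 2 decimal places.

0.84

~P = 1 − 0.05 = 0.95
~P | R = max(a, b) on (0.95, 0.84) = 0.95
R & (~P | R) = min(a, b) on (0.84, 0.95) = 0.84
R | S = max(a, b) on (0.84, 0.81) = 0.84
R & (R | S) = min(a, b) on (0.84, 0.84) = 0.84
(R & (~P | R)) | (R & (R | S)) = max(a, b) on (0.84, 0.84) = 0.84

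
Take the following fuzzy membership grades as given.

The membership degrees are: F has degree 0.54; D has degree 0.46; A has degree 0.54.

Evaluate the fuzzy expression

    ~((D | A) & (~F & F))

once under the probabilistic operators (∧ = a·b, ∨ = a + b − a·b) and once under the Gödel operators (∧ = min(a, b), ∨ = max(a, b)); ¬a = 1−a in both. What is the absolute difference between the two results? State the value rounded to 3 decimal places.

0.273

Under probabilistic:
  D | A = a + b − a·b on (0.4600, 0.5400) = 0.7516
  ~F = 1 − 0.5400 = 0.4600
  ~F & F = a·b on (0.4600, 0.5400) = 0.2484
  (D | A) & (~F & F) = a·b on (0.7516, 0.2484) = 0.1867
  ~((D | A) & (~F & F)) = 1 − 0.1867 = 0.8133
  → value = 0.8133
Under Gödel:
  D | A = max(a, b) on (0.46, 0.54) = 0.54
  ~F = 1 − 0.54 = 0.46
  ~F & F = min(a, b) on (0.46, 0.54) = 0.46
  (D | A) & (~F & F) = min(a, b) on (0.54, 0.46) = 0.46
  ~((D | A) & (~F & F)) = 1 − 0.46 = 0.54
  → value = 0.5400
|0.8133 − 0.5400| = 0.273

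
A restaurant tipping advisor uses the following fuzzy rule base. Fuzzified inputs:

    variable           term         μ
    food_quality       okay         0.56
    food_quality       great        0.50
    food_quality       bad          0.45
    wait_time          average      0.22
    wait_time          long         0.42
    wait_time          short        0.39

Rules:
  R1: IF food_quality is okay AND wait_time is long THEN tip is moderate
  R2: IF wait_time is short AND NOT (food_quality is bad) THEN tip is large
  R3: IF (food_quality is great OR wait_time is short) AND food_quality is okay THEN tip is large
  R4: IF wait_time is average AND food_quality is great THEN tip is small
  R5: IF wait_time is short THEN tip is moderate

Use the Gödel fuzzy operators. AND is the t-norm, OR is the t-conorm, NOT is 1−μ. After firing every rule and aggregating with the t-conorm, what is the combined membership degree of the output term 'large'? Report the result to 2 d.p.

R1: okay=0.56, long=0.42; AND[min(a, b)] → w = 0.42
R2: short=0.39, ¬bad=1−0.45=0.55; AND[min(a, b)] → w = 0.39
R3: (great=0.50 OR short=0.39) = 0.50; AND[min(a, b)] with okay=0.56 → w = 0.50
R4: average=0.22, great=0.50; AND[min(a, b)] → w = 0.22
R5: short=0.39 → w = 0.39
Rules with consequent 'large': {R2, R3} → strengths 0.39, 0.50
Aggregate via t-conorm [max(a, b)]: 0.50

0.50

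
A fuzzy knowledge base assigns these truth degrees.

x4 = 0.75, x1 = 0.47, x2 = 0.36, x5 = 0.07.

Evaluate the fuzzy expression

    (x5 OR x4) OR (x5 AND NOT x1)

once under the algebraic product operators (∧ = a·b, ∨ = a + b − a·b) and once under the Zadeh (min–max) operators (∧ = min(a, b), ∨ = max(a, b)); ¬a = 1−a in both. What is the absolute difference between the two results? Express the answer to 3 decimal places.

0.026

Under algebraic product:
  x5 OR x4 = a + b − a·b on (0.0700, 0.7500) = 0.7675
  NOT x1 = 1 − 0.4700 = 0.5300
  x5 AND NOT x1 = a·b on (0.0700, 0.5300) = 0.0371
  (x5 OR x4) OR (x5 AND NOT x1) = a + b − a·b on (0.7675, 0.0371) = 0.7761
  → value = 0.7761
Under Zadeh (min–max):
  x5 OR x4 = max(a, b) on (0.07, 0.75) = 0.75
  NOT x1 = 1 − 0.47 = 0.53
  x5 AND NOT x1 = min(a, b) on (0.07, 0.53) = 0.07
  (x5 OR x4) OR (x5 AND NOT x1) = max(a, b) on (0.75, 0.07) = 0.75
  → value = 0.7500
|0.7761 − 0.7500| = 0.026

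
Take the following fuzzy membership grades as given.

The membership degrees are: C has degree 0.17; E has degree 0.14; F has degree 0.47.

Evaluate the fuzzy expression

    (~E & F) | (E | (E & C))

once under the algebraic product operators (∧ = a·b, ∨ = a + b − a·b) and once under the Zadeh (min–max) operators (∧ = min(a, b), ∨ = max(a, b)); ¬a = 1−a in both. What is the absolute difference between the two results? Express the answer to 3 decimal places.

Under algebraic product:
  ~E = 1 − 0.1400 = 0.8600
  ~E & F = a·b on (0.8600, 0.4700) = 0.4042
  E & C = a·b on (0.1400, 0.1700) = 0.0238
  E | (E & C) = a + b − a·b on (0.1400, 0.0238) = 0.1605
  (~E & F) | (E | (E & C)) = a + b − a·b on (0.4042, 0.1605) = 0.4998
  → value = 0.4998
Under Zadeh (min–max):
  ~E = 1 − 0.14 = 0.86
  ~E & F = min(a, b) on (0.86, 0.47) = 0.47
  E & C = min(a, b) on (0.14, 0.17) = 0.14
  E | (E & C) = max(a, b) on (0.14, 0.14) = 0.14
  (~E & F) | (E | (E & C)) = max(a, b) on (0.47, 0.14) = 0.47
  → value = 0.4700
|0.4998 − 0.4700| = 0.030

0.030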